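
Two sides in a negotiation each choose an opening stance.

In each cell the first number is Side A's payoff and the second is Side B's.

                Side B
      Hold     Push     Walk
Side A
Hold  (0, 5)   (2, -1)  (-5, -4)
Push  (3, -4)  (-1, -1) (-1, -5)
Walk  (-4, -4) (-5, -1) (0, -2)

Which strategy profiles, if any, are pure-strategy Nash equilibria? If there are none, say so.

none

For each strategy profile, look for a profitable unilateral deviation.
(Hold, Hold): Side A can switch to Push (0 → 3). Not NE.
(Hold, Push): Side B can switch to Hold (-1 → 5). Not NE.
(Hold, Walk): Side A can switch to Push (-5 → -1). Not NE.
(Push, Hold): Side B can switch to Push (-4 → -1). Not NE.
(Push, Push): Side A can switch to Hold (-1 → 2). Not NE.
(Push, Walk): Side A can switch to Walk (-1 → 0). Not NE.
(The remaining 3 profiles each have a profitable deviation by the same check.)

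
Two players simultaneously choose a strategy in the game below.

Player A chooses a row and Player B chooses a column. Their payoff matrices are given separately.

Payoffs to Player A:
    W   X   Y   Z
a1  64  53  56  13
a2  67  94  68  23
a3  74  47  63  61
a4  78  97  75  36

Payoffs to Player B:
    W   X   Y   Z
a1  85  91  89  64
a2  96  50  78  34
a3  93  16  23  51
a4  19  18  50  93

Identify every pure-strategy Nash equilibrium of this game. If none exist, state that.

none

For each strategy profile, look for a profitable unilateral deviation.
(a1, W): Player A can switch to a2 (64 → 67). Not NE.
(a1, X): Player A can switch to a2 (53 → 94). Not NE.
(a1, Y): Player A can switch to a2 (56 → 68). Not NE.
(a1, Z): Player A can switch to a2 (13 → 23). Not NE.
(a2, W): Player A can switch to a3 (67 → 74). Not NE.
(a2, X): Player A can switch to a4 (94 → 97). Not NE.
(a2, Y): Player A can switch to a4 (68 → 75). Not NE.
(a2, Z): Player A can switch to a3 (23 → 61). Not NE.
(a3, W): Player A can switch to a4 (74 → 78). Not NE.
(a3, X): Player A can switch to a1 (47 → 53). Not NE.
(a3, Y): Player A can switch to a2 (63 → 68). Not NE.
(a3, Z): Player B can switch to W (51 → 93). Not NE.
(The remaining 4 profiles each have a profitable deviation by the same check.)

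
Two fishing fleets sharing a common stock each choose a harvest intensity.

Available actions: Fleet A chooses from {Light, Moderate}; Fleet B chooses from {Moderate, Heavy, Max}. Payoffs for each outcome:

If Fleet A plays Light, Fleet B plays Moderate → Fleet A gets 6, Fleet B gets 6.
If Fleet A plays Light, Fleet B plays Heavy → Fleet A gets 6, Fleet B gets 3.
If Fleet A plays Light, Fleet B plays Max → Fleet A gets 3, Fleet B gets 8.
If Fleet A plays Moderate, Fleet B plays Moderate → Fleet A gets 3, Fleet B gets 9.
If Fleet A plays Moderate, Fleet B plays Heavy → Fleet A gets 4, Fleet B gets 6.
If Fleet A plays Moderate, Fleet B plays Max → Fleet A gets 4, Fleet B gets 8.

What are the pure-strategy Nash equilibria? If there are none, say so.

Fleet A against Moderate: payoffs 6, 3 → best response Light.
Fleet A against Heavy: payoffs 6, 4 → best response Light.
Fleet A against Max: payoffs 3, 4 → best response Moderate.
Fleet B against Light: payoffs 6, 3, 8 → best response Max.
Fleet B against Moderate: payoffs 9, 6, 8 → best response Moderate.
No profile is a mutual best response for all players.

There is no pure-strategy Nash equilibrium.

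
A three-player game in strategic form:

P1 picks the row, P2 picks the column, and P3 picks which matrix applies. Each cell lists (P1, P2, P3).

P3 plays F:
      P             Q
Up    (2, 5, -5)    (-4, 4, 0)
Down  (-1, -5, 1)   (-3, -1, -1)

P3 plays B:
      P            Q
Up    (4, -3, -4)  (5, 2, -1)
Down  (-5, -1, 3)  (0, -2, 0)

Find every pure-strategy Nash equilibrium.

There is no pure-strategy Nash equilibrium.

Mark each player's best response to every combination of opponents' strategies; a profile where every player is best-responding is a pure Nash equilibrium.
P1 against (P, F): payoffs 2, -1 → best response Up.
P1 against (P, B): payoffs 4, -5 → best response Up.
P1 against (Q, F): payoffs -4, -3 → best response Down.
P1 against (Q, B): payoffs 5, 0 → best response Up.
P2 against (Up, F): payoffs 5, 4 → best response P.
P2 against (Up, B): payoffs -3, 2 → best response Q.
P2 against (Down, F): payoffs -5, -1 → best response Q.
P2 against (Down, B): payoffs -1, -2 → best response P.
P3 against (Up, P): payoffs -5, -4 → best response B.
P3 against (Up, Q): payoffs 0, -1 → best response F.
P3 against (Down, P): payoffs 1, 3 → best response B.
P3 against (Down, Q): payoffs -1, 0 → best response B.
No profile is a mutual best response for all players.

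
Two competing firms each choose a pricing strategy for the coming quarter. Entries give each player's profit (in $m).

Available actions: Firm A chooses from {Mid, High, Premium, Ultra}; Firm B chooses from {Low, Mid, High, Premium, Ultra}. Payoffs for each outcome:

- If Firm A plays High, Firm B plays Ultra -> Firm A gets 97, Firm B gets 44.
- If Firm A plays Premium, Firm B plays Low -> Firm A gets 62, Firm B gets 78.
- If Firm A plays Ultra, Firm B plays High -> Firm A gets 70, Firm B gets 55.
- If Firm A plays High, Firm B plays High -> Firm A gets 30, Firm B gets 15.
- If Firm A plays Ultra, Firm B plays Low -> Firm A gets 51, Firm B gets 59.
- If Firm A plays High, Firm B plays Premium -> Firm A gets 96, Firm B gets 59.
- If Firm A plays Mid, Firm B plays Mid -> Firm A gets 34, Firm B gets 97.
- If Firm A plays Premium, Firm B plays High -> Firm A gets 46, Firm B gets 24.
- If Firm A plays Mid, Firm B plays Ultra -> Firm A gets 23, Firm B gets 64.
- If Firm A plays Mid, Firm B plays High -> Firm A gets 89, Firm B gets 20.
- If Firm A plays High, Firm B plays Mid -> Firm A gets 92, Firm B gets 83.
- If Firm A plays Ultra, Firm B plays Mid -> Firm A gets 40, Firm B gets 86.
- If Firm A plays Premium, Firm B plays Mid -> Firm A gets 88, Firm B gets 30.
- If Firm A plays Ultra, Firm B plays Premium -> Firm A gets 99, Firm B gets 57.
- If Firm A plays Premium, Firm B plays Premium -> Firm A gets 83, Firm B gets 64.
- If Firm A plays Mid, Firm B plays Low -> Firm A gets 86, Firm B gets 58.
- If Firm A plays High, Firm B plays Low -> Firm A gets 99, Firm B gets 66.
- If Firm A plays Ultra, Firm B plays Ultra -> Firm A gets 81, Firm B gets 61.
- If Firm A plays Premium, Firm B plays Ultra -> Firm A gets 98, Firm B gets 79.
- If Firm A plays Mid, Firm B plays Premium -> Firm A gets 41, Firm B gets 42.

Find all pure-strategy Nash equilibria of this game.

Firm A against Low: payoffs 86, 99, 62, 51 → best response High.
Firm A against Mid: payoffs 34, 92, 88, 40 → best response High.
Firm A against High: payoffs 89, 30, 46, 70 → best response Mid.
Firm A against Premium: payoffs 41, 96, 83, 99 → best response Ultra.
Firm A against Ultra: payoffs 23, 97, 98, 81 → best response Premium.
Firm B against Mid: payoffs 58, 97, 20, 42, 64 → best response Mid.
Firm B against High: payoffs 66, 83, 15, 59, 44 → best response Mid.
Firm B against Premium: payoffs 78, 30, 24, 64, 79 → best response Ultra.
Firm B against Ultra: payoffs 59, 86, 55, 57, 61 → best response Mid.
Mutual best responses: (High, Mid); (Premium, Ultra).

(High, Mid), (Premium, Ultra)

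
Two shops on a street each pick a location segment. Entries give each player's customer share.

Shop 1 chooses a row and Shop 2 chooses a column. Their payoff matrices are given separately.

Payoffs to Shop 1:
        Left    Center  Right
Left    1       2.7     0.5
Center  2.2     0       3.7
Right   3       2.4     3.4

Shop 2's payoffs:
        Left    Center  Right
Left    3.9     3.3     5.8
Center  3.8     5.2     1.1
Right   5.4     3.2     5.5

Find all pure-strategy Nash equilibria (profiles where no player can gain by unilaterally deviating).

none

(Left, Left): Shop 1 can switch to Center (1 → 2.2). Not NE.
(Left, Center): Shop 2 can switch to Left (3.3 → 3.9). Not NE.
(Left, Right): Shop 1 can switch to Center (0.5 → 3.7). Not NE.
(Center, Left): Shop 1 can switch to Right (2.2 → 3). Not NE.
(Center, Center): Shop 1 can switch to Left (0 → 2.7). Not NE.
(Center, Right): Shop 2 can switch to Left (1.1 → 3.8). Not NE.
(The remaining 3 profiles each have a profitable deviation by the same check.)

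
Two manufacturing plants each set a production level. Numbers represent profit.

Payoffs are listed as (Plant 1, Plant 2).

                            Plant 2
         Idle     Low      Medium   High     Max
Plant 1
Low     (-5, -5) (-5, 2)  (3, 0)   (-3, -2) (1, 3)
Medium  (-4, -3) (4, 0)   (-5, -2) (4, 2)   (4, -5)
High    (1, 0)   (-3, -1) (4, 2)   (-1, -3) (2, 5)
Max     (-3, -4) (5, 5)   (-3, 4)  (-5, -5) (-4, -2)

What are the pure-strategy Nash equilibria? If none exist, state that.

Mark each player's best response to every combination of opponents' strategies; a profile where every player is best-responding is a pure Nash equilibrium.
Plant 1 against Idle: payoffs -5, -4, 1, -3 → best response High.
Plant 1 against Low: payoffs -5, 4, -3, 5 → best response Max.
Plant 1 against Medium: payoffs 3, -5, 4, -3 → best response High.
Plant 1 against High: payoffs -3, 4, -1, -5 → best response Medium.
Plant 1 against Max: payoffs 1, 4, 2, -4 → best response Medium.
Plant 2 against Low: payoffs -5, 2, 0, -2, 3 → best response Max.
Plant 2 against Medium: payoffs -3, 0, -2, 2, -5 → best response High.
Plant 2 against High: payoffs 0, -1, 2, -3, 5 → best response Max.
Plant 2 against Max: payoffs -4, 5, 4, -5, -2 → best response Low.
Mutual best responses: (Medium, High); (Max, Low).

Pure-strategy Nash equilibria: (Medium, High) and (Max, Low)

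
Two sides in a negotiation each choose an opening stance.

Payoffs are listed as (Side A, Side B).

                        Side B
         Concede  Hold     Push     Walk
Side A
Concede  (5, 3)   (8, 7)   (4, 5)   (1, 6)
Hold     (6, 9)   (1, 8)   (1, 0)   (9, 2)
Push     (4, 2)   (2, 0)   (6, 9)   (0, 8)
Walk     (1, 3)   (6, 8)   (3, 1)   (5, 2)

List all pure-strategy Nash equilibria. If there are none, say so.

Check each profile: it is a Nash equilibrium iff no player can strictly gain by switching unilaterally.
(Concede, Concede): Side A can switch to Hold (5 → 6). Not NE.
(Concede, Hold): Side A gets 8, best alternative 6; Side B gets 7, best alternative 6. No profitable deviation — NE.
(Concede, Push): Side A can switch to Push (4 → 6). Not NE.
(Concede, Walk): Side A can switch to Hold (1 → 9). Not NE.
(Hold, Concede): Side A gets 6, best alternative 5; Side B gets 9, best alternative 8. No profitable deviation — NE.
(Hold, Hold): Side A can switch to Concede (1 → 8). Not NE.
(Hold, Push): Side A can switch to Concede (1 → 4). Not NE.
(Hold, Walk): Side B can switch to Concede (2 → 9). Not NE.
(Push, Concede): Side A can switch to Concede (4 → 5). Not NE.
(Push, Hold): Side A can switch to Concede (2 → 8). Not NE.
(Push, Push): Side A gets 6, best alternative 4; Side B gets 9, best alternative 8. No profitable deviation — NE.
(The remaining 5 profiles each have a profitable deviation by the same check.)

Pure-strategy Nash equilibria: (Concede, Hold); (Hold, Concede); (Push, Push)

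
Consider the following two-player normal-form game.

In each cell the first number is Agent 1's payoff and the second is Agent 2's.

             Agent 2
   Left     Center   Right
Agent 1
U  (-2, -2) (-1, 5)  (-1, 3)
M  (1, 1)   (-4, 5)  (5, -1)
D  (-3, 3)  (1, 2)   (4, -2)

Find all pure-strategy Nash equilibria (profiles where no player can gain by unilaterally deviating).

There is no pure-strategy Nash equilibrium.

Mark each player's best response to every combination of opponents' strategies; a profile where every player is best-responding is a pure Nash equilibrium.
Agent 1 against Left: payoffs -2, 1, -3 → best response M.
Agent 1 against Center: payoffs -1, -4, 1 → best response D.
Agent 1 against Right: payoffs -1, 5, 4 → best response M.
Agent 2 against U: payoffs -2, 5, 3 → best response Center.
Agent 2 against M: payoffs 1, 5, -1 → best response Center.
Agent 2 against D: payoffs 3, 2, -2 → best response Left.
No profile is a mutual best response for all players.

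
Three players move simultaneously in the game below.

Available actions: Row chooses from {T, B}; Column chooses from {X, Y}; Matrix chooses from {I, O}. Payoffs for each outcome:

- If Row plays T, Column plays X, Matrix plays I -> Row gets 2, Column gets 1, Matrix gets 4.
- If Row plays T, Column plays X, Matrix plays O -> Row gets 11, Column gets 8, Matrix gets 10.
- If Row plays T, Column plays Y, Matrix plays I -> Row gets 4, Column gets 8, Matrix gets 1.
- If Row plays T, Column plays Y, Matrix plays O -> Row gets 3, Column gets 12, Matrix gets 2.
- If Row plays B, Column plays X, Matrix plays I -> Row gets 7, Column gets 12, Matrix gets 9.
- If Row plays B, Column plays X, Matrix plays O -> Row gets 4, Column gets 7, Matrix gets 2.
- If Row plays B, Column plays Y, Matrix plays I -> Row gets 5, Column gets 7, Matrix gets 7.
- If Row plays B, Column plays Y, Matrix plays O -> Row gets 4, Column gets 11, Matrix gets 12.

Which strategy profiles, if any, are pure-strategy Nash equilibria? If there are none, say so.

(T, X, I): Row can switch to B (2 → 7). Not NE.
(T, X, O): Column can switch to Y (8 → 12). Not NE.
(T, Y, I): Row can switch to B (4 → 5). Not NE.
(T, Y, O): Row can switch to B (3 → 4). Not NE.
(B, X, I): Row gets 7, best alternative 2; Column gets 12, best alternative 7; Matrix gets 9, best alternative 2. No profitable deviation — NE.
(B, X, O): Row can switch to T (4 → 11). Not NE.
(B, Y, I): Column can switch to X (7 → 12). Not NE.
(B, Y, O): Row gets 4, best alternative 3; Column gets 11, best alternative 7; Matrix gets 12, best alternative 7. No profitable deviation — NE.

The pure Nash equilibria are (B, X, I) and (B, Y, O).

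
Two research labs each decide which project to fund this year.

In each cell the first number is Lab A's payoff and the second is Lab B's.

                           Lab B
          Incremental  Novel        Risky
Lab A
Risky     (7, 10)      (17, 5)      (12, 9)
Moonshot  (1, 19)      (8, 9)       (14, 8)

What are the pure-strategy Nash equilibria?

(Risky, Incremental)

Lab A against Incremental: payoffs 7, 1 → best response Risky.
Lab A against Novel: payoffs 17, 8 → best response Risky.
Lab A against Risky: payoffs 12, 14 → best response Moonshot.
Lab B against Risky: payoffs 10, 5, 9 → best response Incremental.
Lab B against Moonshot: payoffs 19, 9, 8 → best response Incremental.
Mutual best responses: (Risky, Incremental).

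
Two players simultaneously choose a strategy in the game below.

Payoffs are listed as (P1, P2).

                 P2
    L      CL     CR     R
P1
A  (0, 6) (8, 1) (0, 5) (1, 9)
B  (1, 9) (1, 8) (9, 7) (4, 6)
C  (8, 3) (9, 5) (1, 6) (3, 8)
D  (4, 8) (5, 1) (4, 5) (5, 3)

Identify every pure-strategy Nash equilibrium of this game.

This game has no pure Nash equilibrium.

(A, L): P1 can switch to B (0 → 1). Not NE.
(A, CL): P1 can switch to C (8 → 9). Not NE.
(A, CR): P1 can switch to B (0 → 9). Not NE.
(A, R): P1 can switch to B (1 → 4). Not NE.
(B, L): P1 can switch to C (1 → 8). Not NE.
(B, CL): P1 can switch to A (1 → 8). Not NE.
(B, CR): P2 can switch to L (7 → 9). Not NE.
(B, R): P1 can switch to D (4 → 5). Not NE.
(The remaining 8 profiles each have a profitable deviation by the same check.)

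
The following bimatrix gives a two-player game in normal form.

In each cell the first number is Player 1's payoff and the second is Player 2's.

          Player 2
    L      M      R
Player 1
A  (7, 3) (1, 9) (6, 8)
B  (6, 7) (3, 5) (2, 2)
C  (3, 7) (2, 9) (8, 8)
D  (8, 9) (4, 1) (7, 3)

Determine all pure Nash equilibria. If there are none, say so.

For each strategy profile, look for a profitable unilateral deviation.
(A, L): Player 1 can switch to D (7 → 8). Not NE.
(A, M): Player 1 can switch to B (1 → 3). Not NE.
(A, R): Player 1 can switch to C (6 → 8). Not NE.
(B, L): Player 1 can switch to A (6 → 7). Not NE.
(B, M): Player 1 can switch to D (3 → 4). Not NE.
(B, R): Player 1 can switch to A (2 → 6). Not NE.
(C, L): Player 1 can switch to A (3 → 7). Not NE.
(C, M): Player 1 can switch to B (2 → 3). Not NE.
(D, L): Player 1 gets 8, best alternative 7; Player 2 gets 9, best alternative 3. No profitable deviation — NE.
(The remaining 3 profiles each have a profitable deviation by the same check.)

The unique pure-strategy Nash equilibrium is (D, L).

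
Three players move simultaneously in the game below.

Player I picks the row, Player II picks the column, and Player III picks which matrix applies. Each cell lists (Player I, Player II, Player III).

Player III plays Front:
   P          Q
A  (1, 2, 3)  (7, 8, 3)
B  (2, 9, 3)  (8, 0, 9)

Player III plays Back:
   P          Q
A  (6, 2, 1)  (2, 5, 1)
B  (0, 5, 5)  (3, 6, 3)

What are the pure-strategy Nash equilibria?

Player I against (P, Front): payoffs 1, 2 → best response B.
Player I against (P, Back): payoffs 6, 0 → best response A.
Player I against (Q, Front): payoffs 7, 8 → best response B.
Player I against (Q, Back): payoffs 2, 3 → best response B.
Player II against (A, Front): payoffs 2, 8 → best response Q.
Player II against (A, Back): payoffs 2, 5 → best response Q.
Player II against (B, Front): payoffs 9, 0 → best response P.
Player II against (B, Back): payoffs 5, 6 → best response Q.
Player III against (A, P): payoffs 3, 1 → best response Front.
Player III against (A, Q): payoffs 3, 1 → best response Front.
Player III against (B, P): payoffs 3, 5 → best response Back.
Player III against (B, Q): payoffs 9, 3 → best response Front.
No profile is a mutual best response for all players.

No pure-strategy Nash equilibrium.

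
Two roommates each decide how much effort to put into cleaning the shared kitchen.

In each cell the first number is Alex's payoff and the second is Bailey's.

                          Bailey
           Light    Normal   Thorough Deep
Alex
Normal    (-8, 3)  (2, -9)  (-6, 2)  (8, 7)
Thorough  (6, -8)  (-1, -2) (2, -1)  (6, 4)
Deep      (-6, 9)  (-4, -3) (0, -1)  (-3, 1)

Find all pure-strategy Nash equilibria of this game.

Pure NE: (Normal, Deep)

Alex against Light: payoffs -8, 6, -6 → best response Thorough.
Alex against Normal: payoffs 2, -1, -4 → best response Normal.
Alex against Thorough: payoffs -6, 2, 0 → best response Thorough.
Alex against Deep: payoffs 8, 6, -3 → best response Normal.
Bailey against Normal: payoffs 3, -9, 2, 7 → best response Deep.
Bailey against Thorough: payoffs -8, -2, -1, 4 → best response Deep.
Bailey against Deep: payoffs 9, -3, -1, 1 → best response Light.
Mutual best responses: (Normal, Deep).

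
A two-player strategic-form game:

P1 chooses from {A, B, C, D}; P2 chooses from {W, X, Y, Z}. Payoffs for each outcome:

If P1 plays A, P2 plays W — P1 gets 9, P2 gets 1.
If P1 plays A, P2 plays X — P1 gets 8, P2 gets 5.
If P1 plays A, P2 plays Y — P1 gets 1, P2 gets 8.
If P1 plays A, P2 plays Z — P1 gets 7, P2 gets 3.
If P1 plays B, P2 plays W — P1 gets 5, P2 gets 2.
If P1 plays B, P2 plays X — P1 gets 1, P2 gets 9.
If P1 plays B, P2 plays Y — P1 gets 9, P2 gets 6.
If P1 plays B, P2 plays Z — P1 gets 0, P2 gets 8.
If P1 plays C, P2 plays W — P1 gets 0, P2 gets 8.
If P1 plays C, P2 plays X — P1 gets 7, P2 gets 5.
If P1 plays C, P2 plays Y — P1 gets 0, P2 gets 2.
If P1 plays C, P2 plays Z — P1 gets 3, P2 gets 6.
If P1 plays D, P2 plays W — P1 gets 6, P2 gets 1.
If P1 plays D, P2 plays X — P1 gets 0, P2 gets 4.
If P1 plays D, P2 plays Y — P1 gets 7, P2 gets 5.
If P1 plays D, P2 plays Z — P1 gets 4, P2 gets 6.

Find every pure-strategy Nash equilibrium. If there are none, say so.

For each player, find the best response to each opponent profile; mutual best responses are the pure NE.
P1 against W: payoffs 9, 5, 0, 6 → best response A.
P1 against X: payoffs 8, 1, 7, 0 → best response A.
P1 against Y: payoffs 1, 9, 0, 7 → best response B.
P1 against Z: payoffs 7, 0, 3, 4 → best response A.
P2 against A: payoffs 1, 5, 8, 3 → best response Y.
P2 against B: payoffs 2, 9, 6, 8 → best response X.
P2 against C: payoffs 8, 5, 2, 6 → best response W.
P2 against D: payoffs 1, 4, 5, 6 → best response Z.
No profile is a mutual best response for all players.

none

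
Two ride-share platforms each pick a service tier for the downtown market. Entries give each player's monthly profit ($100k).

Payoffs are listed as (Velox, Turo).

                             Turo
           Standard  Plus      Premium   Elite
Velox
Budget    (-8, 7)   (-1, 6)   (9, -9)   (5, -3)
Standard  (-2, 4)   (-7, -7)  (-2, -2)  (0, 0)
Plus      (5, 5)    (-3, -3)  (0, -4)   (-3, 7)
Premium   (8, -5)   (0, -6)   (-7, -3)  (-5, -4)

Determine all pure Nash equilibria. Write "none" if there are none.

Velox against Standard: payoffs -8, -2, 5, 8 → best response Premium.
Velox against Plus: payoffs -1, -7, -3, 0 → best response Premium.
Velox against Premium: payoffs 9, -2, 0, -7 → best response Budget.
Velox against Elite: payoffs 5, 0, -3, -5 → best response Budget.
Turo against Budget: payoffs 7, 6, -9, -3 → best response Standard.
Turo against Standard: payoffs 4, -7, -2, 0 → best response Standard.
Turo against Plus: payoffs 5, -3, -4, 7 → best response Elite.
Turo against Premium: payoffs -5, -6, -3, -4 → best response Premium.
No profile is a mutual best response for all players.

There is no pure-strategy Nash equilibrium.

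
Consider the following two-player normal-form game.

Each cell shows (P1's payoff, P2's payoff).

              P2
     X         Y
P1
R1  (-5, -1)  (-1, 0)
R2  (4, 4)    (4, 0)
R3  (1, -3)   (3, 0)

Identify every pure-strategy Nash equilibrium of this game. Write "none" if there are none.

Check each profile: it is a Nash equilibrium iff no player can strictly gain by switching unilaterally.
(R1, X): P1 can switch to R2 (-5 → 4). Not NE.
(R1, Y): P1 can switch to R2 (-1 → 4). Not NE.
(R2, X): P1 gets 4, best alternative 1; P2 gets 4, best alternative 0. No profitable deviation — NE.
(R2, Y): P2 can switch to X (0 → 4). Not NE.
(R3, X): P1 can switch to R2 (1 → 4). Not NE.
(R3, Y): P1 can switch to R2 (3 → 4). Not NE.

Pure NE: (R2, X)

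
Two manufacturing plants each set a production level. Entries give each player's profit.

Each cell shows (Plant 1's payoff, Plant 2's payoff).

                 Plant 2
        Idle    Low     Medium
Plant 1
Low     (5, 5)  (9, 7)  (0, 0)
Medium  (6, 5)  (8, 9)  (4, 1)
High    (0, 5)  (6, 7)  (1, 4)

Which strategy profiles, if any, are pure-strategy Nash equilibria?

Pure NE: (Low, Low)

Check each profile: it is a Nash equilibrium iff no player can strictly gain by switching unilaterally.
(Low, Idle): Plant 1 can switch to Medium (5 → 6). Not NE.
(Low, Low): Plant 1 gets 9, best alternative 8; Plant 2 gets 7, best alternative 5. No profitable deviation — NE.
(Low, Medium): Plant 1 can switch to Medium (0 → 4). Not NE.
(Medium, Idle): Plant 2 can switch to Low (5 → 9). Not NE.
(Medium, Low): Plant 1 can switch to Low (8 → 9). Not NE.
(Medium, Medium): Plant 2 can switch to Idle (1 → 5). Not NE.
(High, Idle): Plant 1 can switch to Low (0 → 5). Not NE.
(High, Low): Plant 1 can switch to Low (6 → 9). Not NE.
(High, Medium): Plant 1 can switch to Medium (1 → 4). Not NE.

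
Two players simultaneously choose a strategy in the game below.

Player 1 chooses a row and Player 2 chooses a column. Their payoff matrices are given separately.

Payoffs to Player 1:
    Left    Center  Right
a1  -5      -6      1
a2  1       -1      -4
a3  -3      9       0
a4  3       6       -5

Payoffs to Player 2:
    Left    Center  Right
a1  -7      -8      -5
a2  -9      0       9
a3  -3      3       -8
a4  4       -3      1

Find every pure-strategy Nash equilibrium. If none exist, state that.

Pure-strategy Nash equilibria: (a1, Right), (a3, Center), (a4, Left)

Check each profile: it is a Nash equilibrium iff no player can strictly gain by switching unilaterally.
(a1, Left): Player 1 can switch to a2 (-5 → 1). Not NE.
(a1, Center): Player 1 can switch to a2 (-6 → -1). Not NE.
(a1, Right): Player 1 gets 1, best alternative 0; Player 2 gets -5, best alternative -7. No profitable deviation — NE.
(a2, Left): Player 1 can switch to a4 (1 → 3). Not NE.
(a2, Center): Player 1 can switch to a3 (-1 → 9). Not NE.
(a2, Right): Player 1 can switch to a1 (-4 → 1). Not NE.
(a3, Left): Player 1 can switch to a2 (-3 → 1). Not NE.
(a3, Center): Player 1 gets 9, best alternative 6; Player 2 gets 3, best alternative -3. No profitable deviation — NE.
(a3, Right): Player 1 can switch to a1 (0 → 1). Not NE.
(a4, Left): Player 1 gets 3, best alternative 1; Player 2 gets 4, best alternative 1. No profitable deviation — NE.
(a4, Center): Player 1 can switch to a3 (6 → 9). Not NE.
(a4, Right): Player 1 can switch to a1 (-5 → 1). Not NE.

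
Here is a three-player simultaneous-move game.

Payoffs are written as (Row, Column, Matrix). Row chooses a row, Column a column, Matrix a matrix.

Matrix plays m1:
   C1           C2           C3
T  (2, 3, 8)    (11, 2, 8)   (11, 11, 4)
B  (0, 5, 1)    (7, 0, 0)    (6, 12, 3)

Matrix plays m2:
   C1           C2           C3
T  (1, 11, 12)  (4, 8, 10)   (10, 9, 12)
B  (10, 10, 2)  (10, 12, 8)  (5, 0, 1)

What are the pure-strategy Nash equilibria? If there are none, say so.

Pure NE: (B, C2, m2)

For each player, find the best response to each opponent profile; mutual best responses are the pure NE.
Row against (C1, m1): payoffs 2, 0 → best response T.
Row against (C1, m2): payoffs 1, 10 → best response B.
Row against (C2, m1): payoffs 11, 7 → best response T.
Row against (C2, m2): payoffs 4, 10 → best response B.
Row against (C3, m1): payoffs 11, 6 → best response T.
Row against (C3, m2): payoffs 10, 5 → best response T.
Column against (T, m1): payoffs 3, 2, 11 → best response C3.
Column against (T, m2): payoffs 11, 8, 9 → best response C1.
Column against (B, m1): payoffs 5, 0, 12 → best response C3.
Column against (B, m2): payoffs 10, 12, 0 → best response C2.
Matrix against (T, C1): payoffs 8, 12 → best response m2.
Matrix against (T, C2): payoffs 8, 10 → best response m2.
Matrix against (T, C3): payoffs 4, 12 → best response m2.
Matrix against (B, C1): payoffs 1, 2 → best response m2.
Matrix against (B, C2): payoffs 0, 8 → best response m2.
Matrix against (B, C3): payoffs 3, 1 → best response m1.
Mutual best responses: (B, C2, m2).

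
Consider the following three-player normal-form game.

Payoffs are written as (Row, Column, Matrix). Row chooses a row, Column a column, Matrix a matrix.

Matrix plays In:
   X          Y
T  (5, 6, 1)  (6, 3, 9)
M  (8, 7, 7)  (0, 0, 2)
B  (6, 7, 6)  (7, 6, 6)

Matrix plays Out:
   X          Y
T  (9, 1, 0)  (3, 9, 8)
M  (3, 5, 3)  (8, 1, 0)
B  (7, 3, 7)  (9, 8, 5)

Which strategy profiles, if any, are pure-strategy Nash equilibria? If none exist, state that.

Mark each player's best response to every combination of opponents' strategies; a profile where every player is best-responding is a pure Nash equilibrium.
Row against (X, In): payoffs 5, 8, 6 → best response M.
Row against (X, Out): payoffs 9, 3, 7 → best response T.
Row against (Y, In): payoffs 6, 0, 7 → best response B.
Row against (Y, Out): payoffs 3, 8, 9 → best response B.
Column against (T, In): payoffs 6, 3 → best response X.
Column against (T, Out): payoffs 1, 9 → best response Y.
Column against (M, In): payoffs 7, 0 → best response X.
Column against (M, Out): payoffs 5, 1 → best response X.
Column against (B, In): payoffs 7, 6 → best response X.
Column against (B, Out): payoffs 3, 8 → best response Y.
Matrix against (T, X): payoffs 1, 0 → best response In.
Matrix against (T, Y): payoffs 9, 8 → best response In.
Matrix against (M, X): payoffs 7, 3 → best response In.
Matrix against (M, Y): payoffs 2, 0 → best response In.
Matrix against (B, X): payoffs 6, 7 → best response Out.
Matrix against (B, Y): payoffs 6, 5 → best response In.
Mutual best responses: (M, X, In).

Pure NE: (M, X, In)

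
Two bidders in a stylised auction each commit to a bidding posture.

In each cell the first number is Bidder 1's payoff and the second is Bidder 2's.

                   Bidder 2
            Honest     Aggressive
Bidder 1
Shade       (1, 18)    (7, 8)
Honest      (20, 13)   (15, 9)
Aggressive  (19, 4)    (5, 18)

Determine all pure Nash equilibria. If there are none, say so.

Bidder 1 against Honest: payoffs 1, 20, 19 → best response Honest.
Bidder 1 against Aggressive: payoffs 7, 15, 5 → best response Honest.
Bidder 2 against Shade: payoffs 18, 8 → best response Honest.
Bidder 2 against Honest: payoffs 13, 9 → best response Honest.
Bidder 2 against Aggressive: payoffs 4, 18 → best response Aggressive.
Mutual best responses: (Honest, Honest).

(Honest, Honest)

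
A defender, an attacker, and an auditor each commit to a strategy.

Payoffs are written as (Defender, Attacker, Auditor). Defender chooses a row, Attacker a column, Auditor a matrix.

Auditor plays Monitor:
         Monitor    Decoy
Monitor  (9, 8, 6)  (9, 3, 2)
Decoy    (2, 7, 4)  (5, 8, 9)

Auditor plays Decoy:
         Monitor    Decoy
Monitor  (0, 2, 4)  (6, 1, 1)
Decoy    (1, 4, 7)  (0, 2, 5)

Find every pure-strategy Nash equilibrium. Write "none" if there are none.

Defender against (Monitor, Monitor): payoffs 9, 2 → best response Monitor.
Defender against (Monitor, Decoy): payoffs 0, 1 → best response Decoy.
Defender against (Decoy, Monitor): payoffs 9, 5 → best response Monitor.
Defender against (Decoy, Decoy): payoffs 6, 0 → best response Monitor.
Attacker against (Monitor, Monitor): payoffs 8, 3 → best response Monitor.
Attacker against (Monitor, Decoy): payoffs 2, 1 → best response Monitor.
Attacker against (Decoy, Monitor): payoffs 7, 8 → best response Decoy.
Attacker against (Decoy, Decoy): payoffs 4, 2 → best response Monitor.
Auditor against (Monitor, Monitor): payoffs 6, 4 → best response Monitor.
Auditor against (Monitor, Decoy): payoffs 2, 1 → best response Monitor.
Auditor against (Decoy, Monitor): payoffs 4, 7 → best response Decoy.
Auditor against (Decoy, Decoy): payoffs 9, 5 → best response Monitor.
Mutual best responses: (Monitor, Monitor, Monitor); (Decoy, Monitor, Decoy).

Pure-strategy Nash equilibria: (Monitor, Monitor, Monitor); (Decoy, Monitor, Decoy)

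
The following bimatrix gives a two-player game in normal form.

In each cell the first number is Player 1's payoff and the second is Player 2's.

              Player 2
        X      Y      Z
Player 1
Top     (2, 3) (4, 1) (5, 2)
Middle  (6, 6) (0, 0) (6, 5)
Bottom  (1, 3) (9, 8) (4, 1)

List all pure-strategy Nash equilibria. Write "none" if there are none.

Player 1 against X: payoffs 2, 6, 1 → best response Middle.
Player 1 against Y: payoffs 4, 0, 9 → best response Bottom.
Player 1 against Z: payoffs 5, 6, 4 → best response Middle.
Player 2 against Top: payoffs 3, 1, 2 → best response X.
Player 2 against Middle: payoffs 6, 0, 5 → best response X.
Player 2 against Bottom: payoffs 3, 8, 1 → best response Y.
Mutual best responses: (Middle, X); (Bottom, Y).

Pure-strategy Nash equilibria: (Middle, X); (Bottom, Y)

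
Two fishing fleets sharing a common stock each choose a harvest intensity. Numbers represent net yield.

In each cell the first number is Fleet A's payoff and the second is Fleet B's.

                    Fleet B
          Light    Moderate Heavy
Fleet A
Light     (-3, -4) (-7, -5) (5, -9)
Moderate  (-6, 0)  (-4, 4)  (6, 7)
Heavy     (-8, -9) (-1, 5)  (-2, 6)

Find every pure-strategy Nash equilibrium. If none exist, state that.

(Light, Light), (Moderate, Heavy)

Fleet A against Light: payoffs -3, -6, -8 → best response Light.
Fleet A against Moderate: payoffs -7, -4, -1 → best response Heavy.
Fleet A against Heavy: payoffs 5, 6, -2 → best response Moderate.
Fleet B against Light: payoffs -4, -5, -9 → best response Light.
Fleet B against Moderate: payoffs 0, 4, 7 → best response Heavy.
Fleet B against Heavy: payoffs -9, 5, 6 → best response Heavy.
Mutual best responses: (Light, Light); (Moderate, Heavy).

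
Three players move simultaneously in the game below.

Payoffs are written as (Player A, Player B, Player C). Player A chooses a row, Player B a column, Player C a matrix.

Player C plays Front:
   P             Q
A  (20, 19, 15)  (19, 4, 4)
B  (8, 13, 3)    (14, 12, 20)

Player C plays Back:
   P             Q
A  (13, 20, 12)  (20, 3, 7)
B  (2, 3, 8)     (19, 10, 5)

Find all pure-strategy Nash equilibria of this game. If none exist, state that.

Mark each player's best response to every combination of opponents' strategies; a profile where every player is best-responding is a pure Nash equilibrium.
Player A against (P, Front): payoffs 20, 8 → best response A.
Player A against (P, Back): payoffs 13, 2 → best response A.
Player A against (Q, Front): payoffs 19, 14 → best response A.
Player A against (Q, Back): payoffs 20, 19 → best response A.
Player B against (A, Front): payoffs 19, 4 → best response P.
Player B against (A, Back): payoffs 20, 3 → best response P.
Player B against (B, Front): payoffs 13, 12 → best response P.
Player B against (B, Back): payoffs 3, 10 → best response Q.
Player C against (A, P): payoffs 15, 12 → best response Front.
Player C against (A, Q): payoffs 4, 7 → best response Back.
Player C against (B, P): payoffs 3, 8 → best response Back.
Player C against (B, Q): payoffs 20, 5 → best response Front.
Mutual best responses: (A, P, Front).

(A, P, Front)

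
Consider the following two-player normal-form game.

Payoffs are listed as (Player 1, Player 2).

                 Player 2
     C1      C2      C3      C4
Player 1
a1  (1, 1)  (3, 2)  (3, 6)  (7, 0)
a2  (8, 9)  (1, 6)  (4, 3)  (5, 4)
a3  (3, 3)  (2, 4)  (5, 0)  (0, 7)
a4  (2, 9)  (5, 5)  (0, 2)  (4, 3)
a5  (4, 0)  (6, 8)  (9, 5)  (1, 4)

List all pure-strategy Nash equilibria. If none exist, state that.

(a2, C1), (a5, C2)

(a1, C1): Player 1 can switch to a2 (1 → 8). Not NE.
(a1, C2): Player 1 can switch to a4 (3 → 5). Not NE.
(a1, C3): Player 1 can switch to a2 (3 → 4). Not NE.
(a1, C4): Player 2 can switch to C1 (0 → 1). Not NE.
(a2, C1): Player 1 gets 8, best alternative 4; Player 2 gets 9, best alternative 6. No profitable deviation — NE.
(a2, C2): Player 1 can switch to a1 (1 → 3). Not NE.
(a2, C3): Player 1 can switch to a3 (4 → 5). Not NE.
(a2, C4): Player 1 can switch to a1 (5 → 7). Not NE.
(a3, C1): Player 1 can switch to a2 (3 → 8). Not NE.
(a3, C2): Player 1 can switch to a1 (2 → 3). Not NE.
(a3, C3): Player 1 can switch to a5 (5 → 9). Not NE.
(a5, C2): Player 1 gets 6, best alternative 5; Player 2 gets 8, best alternative 5. No profitable deviation — NE.
(The remaining 8 profiles each have a profitable deviation by the same check.)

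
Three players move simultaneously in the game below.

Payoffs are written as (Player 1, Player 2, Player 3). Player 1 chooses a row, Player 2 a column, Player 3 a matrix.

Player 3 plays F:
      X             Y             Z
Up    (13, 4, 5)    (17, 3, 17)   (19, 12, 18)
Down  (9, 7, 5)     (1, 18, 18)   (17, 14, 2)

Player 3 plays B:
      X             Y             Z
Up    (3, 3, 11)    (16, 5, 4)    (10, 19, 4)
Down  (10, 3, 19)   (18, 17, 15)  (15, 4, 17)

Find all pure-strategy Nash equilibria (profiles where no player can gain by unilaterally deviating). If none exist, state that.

Pure NE: (Up, Z, F)

Player 1 against (X, F): payoffs 13, 9 → best response Up.
Player 1 against (X, B): payoffs 3, 10 → best response Down.
Player 1 against (Y, F): payoffs 17, 1 → best response Up.
Player 1 against (Y, B): payoffs 16, 18 → best response Down.
Player 1 against (Z, F): payoffs 19, 17 → best response Up.
Player 1 against (Z, B): payoffs 10, 15 → best response Down.
Player 2 against (Up, F): payoffs 4, 3, 12 → best response Z.
Player 2 against (Up, B): payoffs 3, 5, 19 → best response Z.
Player 2 against (Down, F): payoffs 7, 18, 14 → best response Y.
Player 2 against (Down, B): payoffs 3, 17, 4 → best response Y.
Player 3 against (Up, X): payoffs 5, 11 → best response B.
Player 3 against (Up, Y): payoffs 17, 4 → best response F.
Player 3 against (Up, Z): payoffs 18, 4 → best response F.
Player 3 against (Down, X): payoffs 5, 19 → best response B.
Player 3 against (Down, Y): payoffs 18, 15 → best response F.
Player 3 against (Down, Z): payoffs 2, 17 → best response B.
Mutual best responses: (Up, Z, F).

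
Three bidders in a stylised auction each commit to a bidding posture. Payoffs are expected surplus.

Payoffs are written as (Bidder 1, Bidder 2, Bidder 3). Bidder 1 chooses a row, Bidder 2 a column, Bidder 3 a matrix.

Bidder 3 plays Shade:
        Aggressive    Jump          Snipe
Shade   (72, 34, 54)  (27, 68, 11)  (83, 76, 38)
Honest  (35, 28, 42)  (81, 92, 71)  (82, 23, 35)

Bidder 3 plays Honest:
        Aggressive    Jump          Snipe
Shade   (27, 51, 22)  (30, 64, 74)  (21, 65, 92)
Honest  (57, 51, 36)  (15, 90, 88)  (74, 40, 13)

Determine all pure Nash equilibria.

There is no pure-strategy Nash equilibrium.

(Shade, Aggressive, Shade): Bidder 2 can switch to Jump (34 → 68). Not NE.
(Shade, Aggressive, Honest): Bidder 1 can switch to Honest (27 → 57). Not NE.
(Shade, Jump, Shade): Bidder 1 can switch to Honest (27 → 81). Not NE.
(Shade, Jump, Honest): Bidder 2 can switch to Snipe (64 → 65). Not NE.
(Shade, Snipe, Shade): Bidder 3 can switch to Honest (38 → 92). Not NE.
(Shade, Snipe, Honest): Bidder 1 can switch to Honest (21 → 74). Not NE.
(Honest, Aggressive, Shade): Bidder 1 can switch to Shade (35 → 72). Not NE.
(Honest, Aggressive, Honest): Bidder 2 can switch to Jump (51 → 90). Not NE.
(Honest, Jump, Shade): Bidder 3 can switch to Honest (71 → 88). Not NE.
(Honest, Jump, Honest): Bidder 1 can switch to Shade (15 → 30). Not NE.
(The remaining 2 profiles each have a profitable deviation by the same check.)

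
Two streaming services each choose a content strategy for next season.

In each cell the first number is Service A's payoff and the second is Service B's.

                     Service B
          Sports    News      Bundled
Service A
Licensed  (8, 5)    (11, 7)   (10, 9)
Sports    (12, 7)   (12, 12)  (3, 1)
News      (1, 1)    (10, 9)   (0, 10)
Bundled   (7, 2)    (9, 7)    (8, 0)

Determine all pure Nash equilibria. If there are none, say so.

The pure Nash equilibria are (Licensed, Bundled) and (Sports, News).

Check each profile: it is a Nash equilibrium iff no player can strictly gain by switching unilaterally.
(Licensed, Sports): Service A can switch to Sports (8 → 12). Not NE.
(Licensed, News): Service A can switch to Sports (11 → 12). Not NE.
(Licensed, Bundled): Service A gets 10, best alternative 8; Service B gets 9, best alternative 7. No profitable deviation — NE.
(Sports, Sports): Service B can switch to News (7 → 12). Not NE.
(Sports, News): Service A gets 12, best alternative 11; Service B gets 12, best alternative 7. No profitable deviation — NE.
(Sports, Bundled): Service A can switch to Licensed (3 → 10). Not NE.
(News, Sports): Service A can switch to Licensed (1 → 8). Not NE.
(News, News): Service A can switch to Licensed (10 → 11). Not NE.
(News, Bundled): Service A can switch to Licensed (0 → 10). Not NE.
(Bundled, Sports): Service A can switch to Licensed (7 → 8). Not NE.
(Bundled, News): Service A can switch to Licensed (9 → 11). Not NE.
(Bundled, Bundled): Service A can switch to Licensed (8 → 10). Not NE.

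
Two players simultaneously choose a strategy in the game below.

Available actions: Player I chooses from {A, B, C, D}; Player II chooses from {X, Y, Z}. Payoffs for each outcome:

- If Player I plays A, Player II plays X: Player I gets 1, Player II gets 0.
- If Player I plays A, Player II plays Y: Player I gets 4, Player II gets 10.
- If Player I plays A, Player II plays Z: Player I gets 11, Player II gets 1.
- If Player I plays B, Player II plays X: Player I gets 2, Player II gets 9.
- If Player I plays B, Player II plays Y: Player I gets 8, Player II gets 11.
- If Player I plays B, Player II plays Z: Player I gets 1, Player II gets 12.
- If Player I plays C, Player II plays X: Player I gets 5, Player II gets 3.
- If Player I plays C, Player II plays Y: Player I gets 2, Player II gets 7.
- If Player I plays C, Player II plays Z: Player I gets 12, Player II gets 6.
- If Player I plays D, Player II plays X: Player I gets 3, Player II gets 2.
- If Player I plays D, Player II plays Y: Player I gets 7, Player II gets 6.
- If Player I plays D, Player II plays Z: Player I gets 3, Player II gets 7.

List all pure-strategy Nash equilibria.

Player I against X: payoffs 1, 2, 5, 3 → best response C.
Player I against Y: payoffs 4, 8, 2, 7 → best response B.
Player I against Z: payoffs 11, 1, 12, 3 → best response C.
Player II against A: payoffs 0, 10, 1 → best response Y.
Player II against B: payoffs 9, 11, 12 → best response Z.
Player II against C: payoffs 3, 7, 6 → best response Y.
Player II against D: payoffs 2, 6, 7 → best response Z.
No profile is a mutual best response for all players.

There is no pure-strategy Nash equilibrium.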